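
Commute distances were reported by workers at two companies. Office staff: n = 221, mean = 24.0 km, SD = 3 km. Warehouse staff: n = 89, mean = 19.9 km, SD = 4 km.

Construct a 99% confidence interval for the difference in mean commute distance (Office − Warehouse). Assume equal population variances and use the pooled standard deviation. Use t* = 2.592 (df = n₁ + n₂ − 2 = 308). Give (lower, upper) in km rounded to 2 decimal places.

s_p = √[((n₁−1)s₁² + (n₂−1)s₂²)/(n₁+n₂−2)] = √[(220·3² + 88·4²)/308] = 3.3166.
SE = 3.3166·√(1/221 + 1/89) = 0.4164.
With t* = 2.592, margin = 2.592 × 0.4164 = 1.0793.
x̄₁ − x̄₂ = 24.0 − 19.9 = 4.1000; interval 4.1000 ± 1.0793 = (3.02, 5.18).

(3.02, 5.18)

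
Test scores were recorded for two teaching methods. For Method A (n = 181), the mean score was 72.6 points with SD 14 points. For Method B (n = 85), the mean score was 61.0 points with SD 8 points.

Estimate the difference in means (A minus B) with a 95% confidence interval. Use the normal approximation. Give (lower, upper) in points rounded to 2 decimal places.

(8.94, 14.26)

Standard errors of each mean: 14/√181 = 1.0406 and 8/√85 = 0.8677.
SE(x̄₁ − x̄₂) = √(1.0406² + 0.8677²) = 1.3549 for independent samples with unequal variances.
With z* = 1.960, the margin is 1.960 × 1.3549 = 2.6556.
x̄₁ − x̄₂ = 72.6 − 61.0 = 11.6000; the interval is 11.6000 ± 2.6556 = (8.94, 14.26).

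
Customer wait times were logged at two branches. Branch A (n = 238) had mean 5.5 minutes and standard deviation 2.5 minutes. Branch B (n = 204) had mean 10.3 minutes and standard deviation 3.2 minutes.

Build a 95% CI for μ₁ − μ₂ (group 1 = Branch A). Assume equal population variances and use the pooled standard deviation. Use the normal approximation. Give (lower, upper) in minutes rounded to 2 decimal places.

(-5.33, -4.27)

s_p = √[((n₁−1)s₁² + (n₂−1)s₂²)/(n₁+n₂−2)] = √[(237·2.5² + 203·3.2²)/440] = 2.8444.
SE = 2.8444·√(1/238 + 1/204) = 0.2714.
With z* = 1.960, margin = 1.960 × 0.2714 = 0.5319.
x̄₁ − x̄₂ = 5.5 − 10.3 = -4.8000; interval -4.8000 ± 0.5319 = (-5.33, -4.27).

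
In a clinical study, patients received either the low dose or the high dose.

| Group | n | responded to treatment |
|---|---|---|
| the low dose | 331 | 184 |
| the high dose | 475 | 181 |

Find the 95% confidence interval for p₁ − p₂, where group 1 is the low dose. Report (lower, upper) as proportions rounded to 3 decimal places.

Sample proportions: 184/331 = 0.5559, 181/475 = 0.3811.
Each SE is √(p̂(1−p̂)/n): √(0.5559·0.4441/331) = 0.02731 and √(0.3811·0.6189/475) = 0.02228.
SE(p̂₁ − p̂₂) = √(SE₁² + SE₂²) = √(0.0007458361 + 0.0004963984) = 0.03525, since the two samples are independent.
At 95% confidence z* = 1.960; margin = 1.960 × 0.03525 = 0.06909.
The difference is 0.5559 − 0.3811 = 0.1748, so the interval is 0.1748 ± 0.06909 = (0.106, 0.244).

(0.106, 0.244)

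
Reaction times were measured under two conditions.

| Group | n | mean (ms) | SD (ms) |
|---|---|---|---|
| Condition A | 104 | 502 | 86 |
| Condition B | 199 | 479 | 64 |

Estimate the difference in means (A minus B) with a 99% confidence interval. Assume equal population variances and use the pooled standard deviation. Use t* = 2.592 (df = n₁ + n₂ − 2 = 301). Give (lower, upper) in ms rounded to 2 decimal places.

s_p = √[((n₁−1)s₁² + (n₂−1)s₂²)/(n₁+n₂−2)] = √[(103·86² + 198·64²)/301] = 72.2858.
SE = 72.2858·√(1/104 + 1/199) = 8.7464.
With t* = 2.592, margin = 2.592 × 8.7464 = 22.6707.
x̄₁ − x̄₂ = 502 − 479 = 23.0000; interval 23.0000 ± 22.6707 = (0.33, 45.67).

(0.33, 45.67)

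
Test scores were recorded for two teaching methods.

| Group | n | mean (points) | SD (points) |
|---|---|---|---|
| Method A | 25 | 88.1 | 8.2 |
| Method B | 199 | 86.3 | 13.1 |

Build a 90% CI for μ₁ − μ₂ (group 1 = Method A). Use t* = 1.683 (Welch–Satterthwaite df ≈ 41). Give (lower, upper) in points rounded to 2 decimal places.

(-1.37, 4.97)

Standard errors of each mean: 8.2/√25 = 1.6400 and 13.1/√199 = 0.9286.
SE(x̄₁ − x̄₂) = √(1.6400² + 0.9286²) = 1.8846 for independent samples with unequal variances.
With t* = 1.683, the margin is 1.683 × 1.8846 = 3.1718.
x̄₁ − x̄₂ = 88.1 − 86.3 = 1.8000; the interval is 1.8000 ± 3.1718 = (-1.37, 4.97).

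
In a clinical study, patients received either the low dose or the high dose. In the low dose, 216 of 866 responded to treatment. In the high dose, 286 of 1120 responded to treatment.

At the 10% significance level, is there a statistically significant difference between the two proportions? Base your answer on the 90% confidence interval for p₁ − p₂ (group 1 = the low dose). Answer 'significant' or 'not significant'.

Sample proportions: 216/866 = 0.2494, 286/1120 = 0.2554.
Each SE is √(p̂(1−p̂)/n): √(0.2494·0.7506/866) = 0.01470 and √(0.2554·0.7446/1120) = 0.01303.
SE(p̂₁ − p̂₂) = √(SE₁² + SE₂²) = √(0.00021609 + 0.0001697809) = 0.01964, since the two samples are independent.
At 90% confidence z* = 1.645; margin = 1.645 × 0.01964 = 0.03231.
The difference is 0.2494 − 0.2554 = -0.0060, so the interval is -0.0060 ± 0.03231 = (-0.03831, 0.02631).
The interval (-0.03831, 0.02631) contains 0, so the difference is not significant.

not significant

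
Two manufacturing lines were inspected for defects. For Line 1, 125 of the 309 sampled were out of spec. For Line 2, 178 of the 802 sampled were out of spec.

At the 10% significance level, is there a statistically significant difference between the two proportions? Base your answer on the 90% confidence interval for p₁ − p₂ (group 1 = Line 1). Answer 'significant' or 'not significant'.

Sample proportions: 125/309 = 0.4045, 178/802 = 0.2219.
Each SE is √(p̂(1−p̂)/n): √(0.4045·0.5955/309) = 0.02792 and √(0.2219·0.7781/802) = 0.01467.
SE(p̂₁ − p̂₂) = √(SE₁² + SE₂²) = √(0.0007795264 + 0.0002152089) = 0.03154, since the two samples are independent.
At 90% confidence z* = 1.645; margin = 1.645 × 0.03154 = 0.05188.
The difference is 0.4045 − 0.2219 = 0.1826, so the interval is 0.1826 ± 0.05188 = (0.13072, 0.23448).
The interval (0.13072, 0.23448) does not contain 0, so the difference is significant.

significant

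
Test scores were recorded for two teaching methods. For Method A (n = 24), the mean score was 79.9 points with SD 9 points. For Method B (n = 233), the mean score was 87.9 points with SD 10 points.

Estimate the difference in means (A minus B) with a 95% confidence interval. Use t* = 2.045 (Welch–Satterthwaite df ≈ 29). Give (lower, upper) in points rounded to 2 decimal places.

(-11.99, -4.01)

SE₁ = s₁/√n₁ = 9/√24 = 1.8371; SE₂ = 10/√233 = 0.6551.
Independent samples, unequal variances: SE_diff = √(SE₁² + SE₂²) = √(3.37493641 + 0.42915601) = 1.9504.
t* = 2.045, so margin of error = 2.045 × 1.9504 = 3.9886.
Difference in means = 79.9 − 87.9 = -8.0000.
-8.0000 ± 3.9886 → (-11.99, -4.01).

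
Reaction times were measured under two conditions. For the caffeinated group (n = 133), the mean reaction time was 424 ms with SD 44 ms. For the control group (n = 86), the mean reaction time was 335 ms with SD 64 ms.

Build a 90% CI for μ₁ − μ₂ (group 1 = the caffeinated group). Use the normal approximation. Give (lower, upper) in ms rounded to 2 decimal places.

(76.03, 101.97)

SE₁ = s₁/√n₁ = 44/√133 = 3.8153; SE₂ = 64/√86 = 6.9013.
Independent samples, unequal variances: SE_diff = √(SE₁² + SE₂²) = √(14.55651409 + 47.62794169) = 7.8857.
z* = 1.645, so margin of error = 1.645 × 7.8857 = 12.9720.
Difference in means = 424 − 335 = 89.0000.
89.0000 ± 12.9720 → (76.03, 101.97).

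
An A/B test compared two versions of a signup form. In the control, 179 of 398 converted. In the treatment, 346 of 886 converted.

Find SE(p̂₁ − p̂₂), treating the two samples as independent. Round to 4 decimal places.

0.0298

p̂₁ = 179/398 = 0.4497 and p̂₂ = 346/886 = 0.3905.
SE₁ = √(p̂₁(1−p̂₁)/n₁) = √(0.4497·0.5503/398) = 0.02494; SE₂ = √(0.3905·0.6095/886) = 0.01639.
Independent samples: SE of the difference = √(SE₁² + SE₂²) = √(0.0006220036 + 0.0002686321) = 0.02984.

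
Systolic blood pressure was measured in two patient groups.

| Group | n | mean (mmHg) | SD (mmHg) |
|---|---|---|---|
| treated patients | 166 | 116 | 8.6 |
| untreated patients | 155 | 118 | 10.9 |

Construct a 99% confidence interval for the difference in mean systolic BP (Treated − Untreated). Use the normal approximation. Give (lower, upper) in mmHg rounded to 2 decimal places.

(-4.84, 0.84)

SE₁ = s₁/√n₁ = 8.6/√166 = 0.6675; SE₂ = 10.9/√155 = 0.8755.
Independent samples, unequal variances: SE_diff = √(SE₁² + SE₂²) = √(0.44555625 + 0.76650025) = 1.1009.
z* = 2.576, so margin of error = 2.576 × 1.1009 = 2.8359.
Difference in means = 116 − 118 = -2.0000.
-2.0000 ± 2.8359 → (-4.84, 0.84).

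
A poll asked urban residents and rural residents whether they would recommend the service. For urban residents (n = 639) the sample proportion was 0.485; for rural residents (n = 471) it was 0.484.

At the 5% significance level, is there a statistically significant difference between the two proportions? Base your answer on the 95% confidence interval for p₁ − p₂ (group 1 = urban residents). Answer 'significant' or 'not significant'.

not significant

SE₁ = √(p̂₁(1−p̂₁)/n₁) = √(0.4850·0.5150/639) = 0.01977; SE₂ = √(0.4840·0.5160/471) = 0.02303.
Independent samples: SE of the difference = √(SE₁² + SE₂²) = √(0.0003908529 + 0.0005303809) = 0.03035.
z* for 95% confidence is 1.960, so the margin of error is 1.960 × 0.03035 = 0.05949.
Point estimate p̂₁ − p̂₂ = 0.4850 − 0.4840 = 0.0010.
0.0010 ± 0.05949 → (-0.05849, 0.06049).
The interval (-0.05849, 0.06049) contains 0, so the difference is not significant.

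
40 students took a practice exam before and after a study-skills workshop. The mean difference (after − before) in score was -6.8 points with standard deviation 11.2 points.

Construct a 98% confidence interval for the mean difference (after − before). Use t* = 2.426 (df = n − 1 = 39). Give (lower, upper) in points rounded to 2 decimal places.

(-11.10, -2.50)

Paired design: SE = s_d/√n = 11.2/√40 = 1.7709.
t* = 2.426; margin of error = 2.426 × 1.7709 = 4.2962.
-6.8 ± 4.2962 → (-11.10, -2.50).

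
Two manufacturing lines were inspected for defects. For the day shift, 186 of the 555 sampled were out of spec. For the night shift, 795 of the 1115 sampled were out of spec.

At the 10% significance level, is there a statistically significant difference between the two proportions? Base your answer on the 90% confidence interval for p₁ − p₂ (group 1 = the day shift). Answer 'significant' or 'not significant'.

p̂₁ = 186/555 = 0.3351 and p̂₂ = 795/1115 = 0.7130.
SE₁ = √(p̂₁(1−p̂₁)/n₁) = √(0.3351·0.6649/555) = 0.02004; SE₂ = √(0.7130·0.2870/1115) = 0.01355.
Independent samples: SE of the difference = √(SE₁² + SE₂²) = √(0.0004016016 + 0.0001836025) = 0.02419.
z* for 90% confidence is 1.645, so the margin of error is 1.645 × 0.02419 = 0.03979.
Point estimate p̂₁ − p̂₂ = 0.3351 − 0.7130 = -0.3779.
-0.3779 ± 0.03979 → (-0.41769, -0.33811).
The interval (-0.41769, -0.33811) does not contain 0, so the difference is significant.

significant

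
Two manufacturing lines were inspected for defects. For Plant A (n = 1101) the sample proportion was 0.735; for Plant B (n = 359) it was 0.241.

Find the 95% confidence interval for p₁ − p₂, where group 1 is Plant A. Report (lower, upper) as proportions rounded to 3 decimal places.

Each SE is √(p̂(1−p̂)/n): √(0.7350·0.2650/1101) = 0.01330 and √(0.2410·0.7590/359) = 0.02257.
SE(p̂₁ − p̂₂) = √(SE₁² + SE₂²) = √(0.00017689 + 0.0005094049) = 0.02620, since the two samples are independent.
At 95% confidence z* = 1.960; margin = 1.960 × 0.02620 = 0.05135.
The difference is 0.7350 − 0.2410 = 0.4940, so the interval is 0.4940 ± 0.05135 = (0.443, 0.545).

(0.443, 0.545)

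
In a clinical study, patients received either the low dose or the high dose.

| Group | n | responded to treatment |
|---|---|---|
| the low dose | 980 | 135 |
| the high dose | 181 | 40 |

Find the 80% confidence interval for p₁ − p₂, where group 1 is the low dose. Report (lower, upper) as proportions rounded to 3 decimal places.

(-0.125, -0.041)

Sample proportions: 135/980 = 0.1378, 40/181 = 0.2210.
Each SE is √(p̂(1−p̂)/n): √(0.1378·0.8622/980) = 0.01101 and √(0.2210·0.7790/181) = 0.03084.
SE(p̂₁ − p̂₂) = √(SE₁² + SE₂²) = √(0.0001212201 + 0.0009511056) = 0.03275, since the two samples are independent.
At 80% confidence z* = 1.282; margin = 1.282 × 0.03275 = 0.04199.
The difference is 0.1378 − 0.2210 = -0.0832, so the interval is -0.0832 ± 0.04199 = (-0.125, -0.041).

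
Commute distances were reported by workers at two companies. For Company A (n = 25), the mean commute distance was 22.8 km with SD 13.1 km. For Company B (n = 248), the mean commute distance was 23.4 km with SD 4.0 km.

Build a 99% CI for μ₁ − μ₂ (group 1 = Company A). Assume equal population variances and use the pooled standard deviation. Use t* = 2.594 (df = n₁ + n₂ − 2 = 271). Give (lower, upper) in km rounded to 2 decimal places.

(-3.57, 2.37)

s_p = √[((n₁−1)s₁² + (n₂−1)s₂²)/(n₁+n₂−2)] = √[(24·13.1² + 247·4.0²)/271] = 5.4572.
SE = 5.4572·√(1/25 + 1/248) = 1.1451.
With t* = 2.594, margin = 2.594 × 1.1451 = 2.9704.
x̄₁ − x̄₂ = 22.8 − 23.4 = -0.6000; interval -0.6000 ± 2.9704 = (-3.57, 2.37).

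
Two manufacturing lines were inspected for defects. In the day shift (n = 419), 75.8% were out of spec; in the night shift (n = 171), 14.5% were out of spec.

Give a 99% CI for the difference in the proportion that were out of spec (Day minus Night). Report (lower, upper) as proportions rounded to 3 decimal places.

(0.525, 0.701)

The two standard errors are √(0.7580×0.2420/419) = 0.02092 and √(0.1450×0.8550/171) = 0.02693.
Because the samples are independent, SE_diff = √(0.02092² + 0.02693²) = 0.03410.
Using z* = 2.576 for 99%, ME = 2.576 × 0.03410 = 0.08784.
p̂₁ − p̂₂ = 0.6130; interval 0.6130 ± 0.08784 gives (0.525, 0.701).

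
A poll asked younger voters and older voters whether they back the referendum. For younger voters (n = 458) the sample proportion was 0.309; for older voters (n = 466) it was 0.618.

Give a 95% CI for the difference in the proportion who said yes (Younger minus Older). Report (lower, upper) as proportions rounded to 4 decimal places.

(-0.3701, -0.2479)

Each SE is √(p̂(1−p̂)/n): √(0.3090·0.6910/458) = 0.02159 and √(0.6180·0.3820/466) = 0.02251.
SE(p̂₁ − p̂₂) = √(SE₁² + SE₂²) = √(0.0004661281 + 0.0005067001) = 0.03119, since the two samples are independent.
At 95% confidence z* = 1.960; margin = 1.960 × 0.03119 = 0.06113.
The difference is 0.3090 − 0.6180 = -0.3090, so the interval is -0.3090 ± 0.06113 = (-0.3701, -0.2479).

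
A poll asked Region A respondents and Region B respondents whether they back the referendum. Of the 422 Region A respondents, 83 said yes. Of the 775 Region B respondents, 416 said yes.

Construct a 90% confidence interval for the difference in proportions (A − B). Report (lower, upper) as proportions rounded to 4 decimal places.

Sample proportions: 83/422 = 0.1967, 416/775 = 0.5368.
Each SE is √(p̂(1−p̂)/n): √(0.1967·0.8033/422) = 0.01935 and √(0.5368·0.4632/775) = 0.01791.
SE(p̂₁ − p̂₂) = √(SE₁² + SE₂²) = √(0.0003744225 + 0.0003207681) = 0.02637, since the two samples are independent.
At 90% confidence z* = 1.645; margin = 1.645 × 0.02637 = 0.04338.
The difference is 0.1967 − 0.5368 = -0.3401, so the interval is -0.3401 ± 0.04338 = (-0.3835, -0.2967).

(-0.3835, -0.2967)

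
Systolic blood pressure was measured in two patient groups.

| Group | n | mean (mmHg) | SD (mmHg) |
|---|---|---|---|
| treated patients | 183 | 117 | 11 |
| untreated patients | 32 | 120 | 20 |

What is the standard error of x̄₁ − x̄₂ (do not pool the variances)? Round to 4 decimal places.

SE₁ = s₁/√n₁ = 11/√183 = 0.8131; SE₂ = 20/√32 = 3.5355.
Independent samples, unequal variances: SE_diff = √(SE₁² + SE₂²) = √(0.66113161 + 12.49976025) = 3.6278.

3.6278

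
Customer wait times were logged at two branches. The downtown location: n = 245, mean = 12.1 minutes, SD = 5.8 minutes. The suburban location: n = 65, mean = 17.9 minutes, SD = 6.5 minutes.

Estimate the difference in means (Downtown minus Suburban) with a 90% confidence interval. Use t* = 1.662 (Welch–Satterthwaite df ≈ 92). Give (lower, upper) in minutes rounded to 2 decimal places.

SE₁ = s₁/√n₁ = 5.8/√245 = 0.3705; SE₂ = 6.5/√65 = 0.8062.
Independent samples, unequal variances: SE_diff = √(SE₁² + SE₂²) = √(0.13727025 + 0.64995844) = 0.8873.
t* = 1.662, so margin of error = 1.662 × 0.8873 = 1.4747.
Difference in means = 12.1 − 17.9 = -5.8000.
-5.8000 ± 1.4747 → (-7.27, -4.33).

(-7.27, -4.33)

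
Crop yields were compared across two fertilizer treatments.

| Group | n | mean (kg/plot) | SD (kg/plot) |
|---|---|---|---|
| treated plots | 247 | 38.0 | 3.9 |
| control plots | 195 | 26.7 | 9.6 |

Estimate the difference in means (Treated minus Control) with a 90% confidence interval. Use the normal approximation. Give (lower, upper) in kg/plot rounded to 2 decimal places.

(10.10, 12.50)

SE₁ = s₁/√n₁ = 3.9/√247 = 0.2482; SE₂ = 9.6/√195 = 0.6875.
Independent samples, unequal variances: SE_diff = √(SE₁² + SE₂²) = √(0.06160324 + 0.47265625) = 0.7309.
z* = 1.645, so margin of error = 1.645 × 0.7309 = 1.2023.
Difference in means = 38.0 − 26.7 = 11.3000.
11.3000 ± 1.2023 → (10.10, 12.50).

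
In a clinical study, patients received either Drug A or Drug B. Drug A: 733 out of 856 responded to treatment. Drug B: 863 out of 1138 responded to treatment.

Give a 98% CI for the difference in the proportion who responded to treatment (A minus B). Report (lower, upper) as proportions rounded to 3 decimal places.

(0.057, 0.139)

First, p̂₁ = 733/856 = 0.8563; p̂₂ = 863/1138 = 0.7583.
The two standard errors are √(0.8563×0.1437/856) = 0.01199 and √(0.7583×0.2417/1138) = 0.01269.
Because the samples are independent, SE_diff = √(0.01199² + 0.01269²) = 0.01746.
Using z* = 2.326 for 98%, ME = 2.326 × 0.01746 = 0.04061.
p̂₁ − p̂₂ = 0.0980; interval 0.0980 ± 0.04061 gives (0.057, 0.139).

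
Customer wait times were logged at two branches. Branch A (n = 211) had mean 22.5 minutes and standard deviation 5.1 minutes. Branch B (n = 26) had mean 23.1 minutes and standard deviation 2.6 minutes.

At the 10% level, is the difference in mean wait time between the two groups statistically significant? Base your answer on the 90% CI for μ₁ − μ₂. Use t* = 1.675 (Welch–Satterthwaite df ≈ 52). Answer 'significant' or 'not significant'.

Per-group SEs: s₁/√n₁ = 5.1/√211 = 0.3511, s₂/√n₂ = 2.6/√26 = 0.5099.
Unpooled SE of the difference: √(0.12327121 + 0.25999801) = 0.6191.
Margin of error = t* · SE = 1.675 × 0.6191 = 1.0370.
x̄₁ − x̄₂ = 22.5 − 23.1 = -0.6000.
CI: -0.6000 ± 1.0370 = (-1.6370, 0.4370).
The interval (-1.6370, 0.4370) contains 0, so the difference is not significant.

not significant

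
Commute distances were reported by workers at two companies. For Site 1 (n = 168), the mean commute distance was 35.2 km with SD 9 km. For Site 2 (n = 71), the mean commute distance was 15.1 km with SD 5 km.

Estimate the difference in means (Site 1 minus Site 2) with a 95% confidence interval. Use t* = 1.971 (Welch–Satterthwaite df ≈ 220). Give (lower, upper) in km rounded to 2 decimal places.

Per-group SEs: s₁/√n₁ = 9/√168 = 0.6944, s₂/√n₂ = 5/√71 = 0.5934.
Unpooled SE of the difference: √(0.48219136 + 0.35212356) = 0.9134.
Margin of error = t* · SE = 1.971 × 0.9134 = 1.8003.
x̄₁ − x̄₂ = 35.2 − 15.1 = 20.1000.
CI: 20.1000 ± 1.8003 = (18.30, 21.90).

(18.30, 21.90)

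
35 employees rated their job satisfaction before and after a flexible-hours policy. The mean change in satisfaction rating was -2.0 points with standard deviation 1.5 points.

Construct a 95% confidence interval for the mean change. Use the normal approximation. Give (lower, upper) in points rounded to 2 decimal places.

(-2.50, -1.50)

Paired design: SE = s_d/√n = 1.5/√35 = 0.2535.
z* = 1.960; margin of error = 1.960 × 0.2535 = 0.4969.
-2.0 ± 0.4969 → (-2.50, -1.50).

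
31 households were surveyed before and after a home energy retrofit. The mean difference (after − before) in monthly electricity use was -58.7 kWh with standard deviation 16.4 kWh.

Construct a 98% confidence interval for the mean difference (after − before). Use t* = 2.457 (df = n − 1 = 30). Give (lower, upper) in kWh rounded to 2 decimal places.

Paired design: SE = s_d/√n = 16.4/√31 = 2.9455.
t* = 2.457; margin of error = 2.457 × 2.9455 = 7.2371.
-58.7 ± 7.2371 → (-65.94, -51.46).

(-65.94, -51.46)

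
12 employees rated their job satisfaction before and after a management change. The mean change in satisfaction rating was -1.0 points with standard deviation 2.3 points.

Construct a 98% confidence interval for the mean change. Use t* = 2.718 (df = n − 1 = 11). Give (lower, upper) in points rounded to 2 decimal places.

(-2.80, 0.80)

This is a matched-pairs design, so SE = s_d/√n = 2.3/√12 = 0.6640.
Margin = 2.718 × 0.6640 = 1.8048; the interval is -1.0 ± 1.8048 = (-2.80, 0.80).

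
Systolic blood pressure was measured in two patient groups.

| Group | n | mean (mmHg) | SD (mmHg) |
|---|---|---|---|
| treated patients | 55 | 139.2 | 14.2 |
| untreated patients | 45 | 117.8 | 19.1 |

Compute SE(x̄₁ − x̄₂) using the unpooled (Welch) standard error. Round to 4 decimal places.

Standard errors of each mean: 14.2/√55 = 1.9147 and 19.1/√45 = 2.8473.
SE(x̄₁ − x̄₂) = √(1.9147² + 2.8473²) = 3.4312 for independent samples with unequal variances.

3.4312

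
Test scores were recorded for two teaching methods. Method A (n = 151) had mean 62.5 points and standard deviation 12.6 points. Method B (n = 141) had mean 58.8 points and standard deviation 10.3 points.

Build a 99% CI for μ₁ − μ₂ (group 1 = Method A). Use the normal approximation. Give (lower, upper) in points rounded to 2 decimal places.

SE₁ = s₁/√n₁ = 12.6/√151 = 1.0254; SE₂ = 10.3/√141 = 0.8674.
Independent samples, unequal variances: SE_diff = √(SE₁² + SE₂²) = √(1.05144516 + 0.75238276) = 1.3431.
z* = 2.576, so margin of error = 2.576 × 1.3431 = 3.4598.
Difference in means = 62.5 − 58.8 = 3.7000.
3.7000 ± 3.4598 → (0.24, 7.16).

(0.24, 7.16)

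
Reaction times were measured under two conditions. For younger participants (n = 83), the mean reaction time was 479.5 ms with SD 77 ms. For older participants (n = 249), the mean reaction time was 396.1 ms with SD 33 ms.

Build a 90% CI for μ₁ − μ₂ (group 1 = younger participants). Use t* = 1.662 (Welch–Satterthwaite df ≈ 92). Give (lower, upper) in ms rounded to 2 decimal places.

(68.93, 97.87)

Per-group SEs: s₁/√n₁ = 77/√83 = 8.4518, s₂/√n₂ = 33/√249 = 2.0913.
Unpooled SE of the difference: √(71.43292324 + 4.37353569) = 8.7067.
Margin of error = t* · SE = 1.662 × 8.7067 = 14.4705.
x̄₁ − x̄₂ = 479.5 − 396.1 = 83.4000.
CI: 83.4000 ± 14.4705 = (68.93, 97.87).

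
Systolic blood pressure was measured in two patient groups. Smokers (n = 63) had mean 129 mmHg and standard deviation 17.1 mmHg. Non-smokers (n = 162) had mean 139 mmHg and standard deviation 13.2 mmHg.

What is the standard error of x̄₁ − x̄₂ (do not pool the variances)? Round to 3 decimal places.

Standard errors of each mean: 17.1/√63 = 2.1544 and 13.2/√162 = 1.0371.
SE(x̄₁ − x̄₂) = √(2.1544² + 1.0371²) = 2.3910 for independent samples with unequal variances.

2.391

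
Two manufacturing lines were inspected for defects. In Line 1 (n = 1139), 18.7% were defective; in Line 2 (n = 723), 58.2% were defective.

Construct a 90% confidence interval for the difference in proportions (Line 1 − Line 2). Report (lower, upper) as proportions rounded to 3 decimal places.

SE₁ = √(p̂₁(1−p̂₁)/n₁) = √(0.1870·0.8130/1139) = 0.01155; SE₂ = √(0.5820·0.4180/723) = 0.01834.
Independent samples: SE of the difference = √(SE₁² + SE₂²) = √(0.0001334025 + 0.0003363556) = 0.02167.
z* for 90% confidence is 1.645, so the margin of error is 1.645 × 0.02167 = 0.03565.
Point estimate p̂₁ − p̂₂ = 0.1870 − 0.5820 = -0.3950.
-0.3950 ± 0.03565 → (-0.431, -0.359).

(-0.431, -0.359)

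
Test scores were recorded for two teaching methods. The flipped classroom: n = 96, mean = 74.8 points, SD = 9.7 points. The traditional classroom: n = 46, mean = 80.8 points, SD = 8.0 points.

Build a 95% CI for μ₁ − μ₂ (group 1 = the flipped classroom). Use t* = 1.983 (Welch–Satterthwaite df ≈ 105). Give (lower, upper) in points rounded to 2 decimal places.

(-9.05, -2.95)

Per-group SEs: s₁/√n₁ = 9.7/√96 = 0.9900, s₂/√n₂ = 8.0/√46 = 1.1795.
Unpooled SE of the difference: √(0.9801 + 1.39122025) = 1.5399.
Margin of error = t* · SE = 1.983 × 1.5399 = 3.0536.
x̄₁ − x̄₂ = 74.8 − 80.8 = -6.0000.
CI: -6.0000 ± 3.0536 = (-9.05, -2.95).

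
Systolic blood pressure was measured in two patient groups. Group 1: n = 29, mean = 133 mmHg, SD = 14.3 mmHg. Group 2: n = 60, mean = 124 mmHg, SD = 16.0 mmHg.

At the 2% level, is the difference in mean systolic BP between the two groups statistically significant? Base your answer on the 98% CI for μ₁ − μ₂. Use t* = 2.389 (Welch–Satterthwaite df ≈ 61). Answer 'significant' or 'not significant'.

significant

SE₁ = s₁/√n₁ = 14.3/√29 = 2.6554; SE₂ = 16.0/√60 = 2.0656.
Independent samples, unequal variances: SE_diff = √(SE₁² + SE₂²) = √(7.05114916 + 4.26670336) = 3.3642.
t* = 2.389, so margin of error = 2.389 × 3.3642 = 8.0371.
Difference in means = 133 − 124 = 9.0000.
9.0000 ± 8.0371 → (0.9629, 17.0371).
The interval (0.9629, 17.0371) does not contain 0, so the difference is significant.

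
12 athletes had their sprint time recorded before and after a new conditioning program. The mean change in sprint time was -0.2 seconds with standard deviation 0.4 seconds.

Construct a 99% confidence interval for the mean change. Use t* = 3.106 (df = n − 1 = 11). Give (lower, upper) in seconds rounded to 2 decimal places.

Paired design: SE = s_d/√n = 0.4/√12 = 0.1155.
t* = 3.106; margin of error = 3.106 × 0.1155 = 0.3587.
-0.2 ± 0.3587 → (-0.56, 0.16).

(-0.56, 0.16)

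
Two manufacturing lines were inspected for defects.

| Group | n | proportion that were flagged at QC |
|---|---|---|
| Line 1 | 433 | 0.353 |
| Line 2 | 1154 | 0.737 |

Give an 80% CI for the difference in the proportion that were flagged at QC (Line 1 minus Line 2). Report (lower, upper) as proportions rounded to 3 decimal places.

(-0.418, -0.350)

SE₁ = √(p̂₁(1−p̂₁)/n₁) = √(0.3530·0.6470/433) = 0.02297; SE₂ = √(0.7370·0.2630/1154) = 0.01296.
Independent samples: SE of the difference = √(SE₁² + SE₂²) = √(0.0005276209 + 0.0001679616) = 0.02637.
z* for 80% confidence is 1.282, so the margin of error is 1.282 × 0.02637 = 0.03381.
Point estimate p̂₁ − p̂₂ = 0.3530 − 0.7370 = -0.3840.
-0.3840 ± 0.03381 → (-0.418, -0.350).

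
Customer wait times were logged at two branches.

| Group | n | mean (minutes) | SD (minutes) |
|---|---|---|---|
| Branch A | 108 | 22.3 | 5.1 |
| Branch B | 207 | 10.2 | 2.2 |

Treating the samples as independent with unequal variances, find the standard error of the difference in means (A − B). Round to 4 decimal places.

Standard errors of each mean: 5.1/√108 = 0.4907 and 2.2/√207 = 0.1529.
SE(x̄₁ − x̄₂) = √(0.4907² + 0.1529²) = 0.5140 for independent samples with unequal variances.

0.5140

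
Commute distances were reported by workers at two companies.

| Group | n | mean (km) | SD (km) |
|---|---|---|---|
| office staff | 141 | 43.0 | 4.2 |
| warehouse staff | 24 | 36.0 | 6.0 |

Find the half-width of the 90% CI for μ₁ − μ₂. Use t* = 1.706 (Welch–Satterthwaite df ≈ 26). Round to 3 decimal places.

2.175

Per-group SEs: s₁/√n₁ = 4.2/√141 = 0.3537, s₂/√n₂ = 6.0/√24 = 1.2247.
Unpooled SE of the difference: √(0.12510369 + 1.49989009) = 1.2748.
Margin of error = t* · SE = 1.706 × 1.2748 = 2.1748.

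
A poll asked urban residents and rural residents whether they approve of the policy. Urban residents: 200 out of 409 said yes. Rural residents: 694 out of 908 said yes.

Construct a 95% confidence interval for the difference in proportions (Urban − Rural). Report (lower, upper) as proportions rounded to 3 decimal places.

p̂₁ = 200/409 = 0.4890 and p̂₂ = 694/908 = 0.7643.
SE₁ = √(p̂₁(1−p̂₁)/n₁) = √(0.4890·0.5110/409) = 0.02472; SE₂ = √(0.7643·0.2357/908) = 0.01409.
Independent samples: SE of the difference = √(SE₁² + SE₂²) = √(0.0006110784 + 0.0001985281) = 0.02845.
z* for 95% confidence is 1.960, so the margin of error is 1.960 × 0.02845 = 0.05576.
Point estimate p̂₁ − p̂₂ = 0.4890 − 0.7643 = -0.2753.
-0.2753 ± 0.05576 → (-0.331, -0.220).

(-0.331, -0.220)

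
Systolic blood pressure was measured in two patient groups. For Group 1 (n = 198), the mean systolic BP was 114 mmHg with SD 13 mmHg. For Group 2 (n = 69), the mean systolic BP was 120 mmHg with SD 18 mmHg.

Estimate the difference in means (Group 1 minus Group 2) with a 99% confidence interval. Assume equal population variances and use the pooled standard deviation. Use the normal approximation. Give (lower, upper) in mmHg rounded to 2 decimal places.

(-11.20, -0.80)

Pooled variance s_p² = [197·13² + 68·18²] / (198+69−2) = 208.7736, so s_p = 14.4490.
SE_diff = s_p·√(1/n₁ + 1/n₂) = 14.4490·√(1/198 + 1/69) = 2.0199.
z* = 2.576; margin = 2.576 × 2.0199 = 5.2033.
Difference = 114 − 120 = -6.0000.
-6.0000 ± 5.2033 → (-11.20, -0.80).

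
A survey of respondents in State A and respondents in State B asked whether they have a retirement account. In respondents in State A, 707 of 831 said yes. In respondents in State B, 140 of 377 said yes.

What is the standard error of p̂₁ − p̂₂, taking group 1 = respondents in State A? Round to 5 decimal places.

First, p̂₁ = 707/831 = 0.8508; p̂₂ = 140/377 = 0.3714.
The two standard errors are √(0.8508×0.1492/831) = 0.01236 and √(0.3714×0.6286/377) = 0.02488.
Because the samples are independent, SE_diff = √(0.01236² + 0.02488²) = 0.02778.

0.02778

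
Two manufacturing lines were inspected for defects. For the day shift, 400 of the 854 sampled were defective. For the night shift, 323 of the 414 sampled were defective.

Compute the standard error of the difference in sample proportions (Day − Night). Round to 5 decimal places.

p̂₁ = 400/854 = 0.4684 and p̂₂ = 323/414 = 0.7802.
SE₁ = √(p̂₁(1−p̂₁)/n₁) = √(0.4684·0.5316/854) = 0.01708; SE₂ = √(0.7802·0.2198/414) = 0.02035.
Independent samples: SE of the difference = √(SE₁² + SE₂²) = √(0.0002917264 + 0.0004141225) = 0.02657.

0.02657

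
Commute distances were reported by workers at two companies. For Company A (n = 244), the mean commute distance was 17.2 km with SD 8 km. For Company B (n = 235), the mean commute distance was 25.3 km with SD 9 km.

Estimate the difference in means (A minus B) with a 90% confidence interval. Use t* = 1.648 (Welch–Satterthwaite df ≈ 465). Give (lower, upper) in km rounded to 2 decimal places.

(-9.38, -6.82)

Standard errors of each mean: 8/√244 = 0.5121 and 9/√235 = 0.5871.
SE(x̄₁ − x̄₂) = √(0.5121² + 0.5871²) = 0.7791 for independent samples with unequal variances.
With t* = 1.648, the margin is 1.648 × 0.7791 = 1.2840.
x̄₁ − x̄₂ = 17.2 − 25.3 = -8.1000; the interval is -8.1000 ± 1.2840 = (-9.38, -6.82).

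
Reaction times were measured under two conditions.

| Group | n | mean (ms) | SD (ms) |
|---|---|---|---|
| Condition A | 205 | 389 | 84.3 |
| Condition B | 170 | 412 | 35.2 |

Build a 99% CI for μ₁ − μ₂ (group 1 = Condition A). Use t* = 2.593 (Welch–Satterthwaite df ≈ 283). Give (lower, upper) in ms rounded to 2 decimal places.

(-39.80, -6.20)

Standard errors of each mean: 84.3/√205 = 5.8878 and 35.2/√170 = 2.6997.
SE(x̄₁ − x̄₂) = √(5.8878² + 2.6997²) = 6.4772 for independent samples with unequal variances.
With t* = 2.593, the margin is 2.593 × 6.4772 = 16.7954.
x̄₁ − x̄₂ = 389 − 412 = -23.0000; the interval is -23.0000 ± 16.7954 = (-39.80, -6.20).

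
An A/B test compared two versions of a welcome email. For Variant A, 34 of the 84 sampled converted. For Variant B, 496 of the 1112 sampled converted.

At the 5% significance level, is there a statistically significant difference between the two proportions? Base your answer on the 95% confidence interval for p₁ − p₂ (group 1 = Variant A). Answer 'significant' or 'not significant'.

Sample proportions: 34/84 = 0.4048, 496/1112 = 0.4460.
Each SE is √(p̂(1−p̂)/n): √(0.4048·0.5952/84) = 0.05356 and √(0.4460·0.5540/1112) = 0.01491.
SE(p̂₁ − p̂₂) = √(SE₁² + SE₂²) = √(0.0028686736 + 0.0002223081) = 0.05560, since the two samples are independent.
At 95% confidence z* = 1.960; margin = 1.960 × 0.05560 = 0.10898.
The difference is 0.4048 − 0.4460 = -0.0412, so the interval is -0.0412 ± 0.10898 = (-0.15018, 0.06778).
The interval (-0.15018, 0.06778) contains 0, so the difference is not significant.

not significant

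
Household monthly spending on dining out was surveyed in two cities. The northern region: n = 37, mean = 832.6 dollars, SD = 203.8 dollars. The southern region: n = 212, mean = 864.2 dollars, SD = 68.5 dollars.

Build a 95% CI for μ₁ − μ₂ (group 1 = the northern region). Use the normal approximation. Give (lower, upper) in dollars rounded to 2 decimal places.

(-97.91, 34.71)

Standard errors of each mean: 203.8/√37 = 33.5045 and 68.5/√212 = 4.7046.
SE(x̄₁ − x̄₂) = √(33.5045² + 4.7046²) = 33.8332 for independent samples with unequal variances.
With z* = 1.960, the margin is 1.960 × 33.8332 = 66.3131.
x̄₁ − x̄₂ = 832.6 − 864.2 = -31.6000; the interval is -31.6000 ± 66.3131 = (-97.91, 34.71).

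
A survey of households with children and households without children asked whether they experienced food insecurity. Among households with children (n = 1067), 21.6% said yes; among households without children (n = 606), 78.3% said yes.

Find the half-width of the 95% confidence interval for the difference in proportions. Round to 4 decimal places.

0.0411

Each SE is √(p̂(1−p̂)/n): √(0.2160·0.7840/1067) = 0.01260 and √(0.7830·0.2170/606) = 0.01674.
SE(p̂₁ − p̂₂) = √(SE₁² + SE₂²) = √(0.00015876 + 0.0002802276) = 0.02095, since the two samples are independent.
At 95% confidence z* = 1.960; margin = 1.960 × 0.02095 = 0.04106.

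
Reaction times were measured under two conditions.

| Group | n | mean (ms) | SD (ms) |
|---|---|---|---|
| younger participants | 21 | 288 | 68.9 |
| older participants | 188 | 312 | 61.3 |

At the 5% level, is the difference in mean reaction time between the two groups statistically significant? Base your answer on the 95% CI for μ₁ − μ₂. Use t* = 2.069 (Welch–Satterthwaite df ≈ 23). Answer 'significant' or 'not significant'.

SE₁ = s₁/√n₁ = 68.9/√21 = 15.0352; SE₂ = 61.3/√188 = 4.4708.
Independent samples, unequal variances: SE_diff = √(SE₁² + SE₂²) = √(226.05723904 + 19.98805264) = 15.6858.
t* = 2.069, so margin of error = 2.069 × 15.6858 = 32.4539.
Difference in means = 288 − 312 = -24.0000.
-24.0000 ± 32.4539 → (-56.4539, 8.4539).
The interval (-56.4539, 8.4539) contains 0, so the difference is not significant.

not significant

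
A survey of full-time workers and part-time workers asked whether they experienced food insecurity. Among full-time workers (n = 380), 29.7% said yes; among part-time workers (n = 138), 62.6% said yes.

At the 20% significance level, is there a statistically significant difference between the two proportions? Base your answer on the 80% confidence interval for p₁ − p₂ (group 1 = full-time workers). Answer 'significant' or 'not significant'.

Each SE is √(p̂(1−p̂)/n): √(0.2970·0.7030/380) = 0.02344 and √(0.6260·0.3740/138) = 0.04119.
SE(p̂₁ − p̂₂) = √(SE₁² + SE₂²) = √(0.0005494336 + 0.0016966161) = 0.04739, since the two samples are independent.
At 80% confidence z* = 1.282; margin = 1.282 × 0.04739 = 0.06075.
The difference is 0.2970 − 0.6260 = -0.3290, so the interval is -0.3290 ± 0.06075 = (-0.38975, -0.26825).
The interval (-0.38975, -0.26825) does not contain 0, so the difference is significant.

significant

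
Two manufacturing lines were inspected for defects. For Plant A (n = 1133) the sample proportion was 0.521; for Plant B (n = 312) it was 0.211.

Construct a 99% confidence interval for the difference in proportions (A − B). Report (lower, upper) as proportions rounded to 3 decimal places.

(0.239, 0.381)

SE₁ = √(p̂₁(1−p̂₁)/n₁) = √(0.5210·0.4790/1133) = 0.01484; SE₂ = √(0.2110·0.7890/312) = 0.02310.
Independent samples: SE of the difference = √(SE₁² + SE₂²) = √(0.0002202256 + 0.00053361) = 0.02746.
z* for 99% confidence is 2.576, so the margin of error is 2.576 × 0.02746 = 0.07074.
Point estimate p̂₁ − p̂₂ = 0.5210 − 0.2110 = 0.3100.
0.3100 ± 0.07074 → (0.239, 0.381).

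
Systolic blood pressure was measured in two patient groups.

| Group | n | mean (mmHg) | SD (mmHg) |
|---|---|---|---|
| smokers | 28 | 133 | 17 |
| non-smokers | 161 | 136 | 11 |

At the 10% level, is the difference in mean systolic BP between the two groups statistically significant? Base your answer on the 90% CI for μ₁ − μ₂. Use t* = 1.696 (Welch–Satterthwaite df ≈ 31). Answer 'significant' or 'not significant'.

not significant

SE₁ = s₁/√n₁ = 17/√28 = 3.2127; SE₂ = 11/√161 = 0.8669.
Independent samples, unequal variances: SE_diff = √(SE₁² + SE₂²) = √(10.32144129 + 0.75151561) = 3.3276.
t* = 1.696, so margin of error = 1.696 × 3.3276 = 5.6436.
Difference in means = 133 − 136 = -3.0000.
-3.0000 ± 5.6436 → (-8.6436, 2.6436).
The interval (-8.6436, 2.6436) contains 0, so the difference is not significant.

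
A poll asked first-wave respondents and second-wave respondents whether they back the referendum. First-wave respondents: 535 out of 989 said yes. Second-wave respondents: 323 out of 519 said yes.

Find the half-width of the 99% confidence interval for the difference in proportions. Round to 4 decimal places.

0.0683

p̂₁ = 535/989 = 0.5410 and p̂₂ = 323/519 = 0.6224.
SE₁ = √(p̂₁(1−p̂₁)/n₁) = √(0.5410·0.4590/989) = 0.01585; SE₂ = √(0.6224·0.3776/519) = 0.02128.
Independent samples: SE of the difference = √(SE₁² + SE₂²) = √(0.0002512225 + 0.0004528384) = 0.02653.
z* for 99% confidence is 2.576, so the margin of error is 2.576 × 0.02653 = 0.06834.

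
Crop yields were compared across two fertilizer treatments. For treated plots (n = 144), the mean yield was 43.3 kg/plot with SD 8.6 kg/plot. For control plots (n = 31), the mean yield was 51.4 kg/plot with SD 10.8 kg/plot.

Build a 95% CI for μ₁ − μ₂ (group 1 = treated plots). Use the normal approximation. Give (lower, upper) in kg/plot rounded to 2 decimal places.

Per-group SEs: s₁/√n₁ = 8.6/√144 = 0.7167, s₂/√n₂ = 10.8/√31 = 1.9397.
Unpooled SE of the difference: √(0.51365889 + 3.76243609) = 2.0679.
Margin of error = z* · SE = 1.960 × 2.0679 = 4.0531.
x̄₁ − x̄₂ = 43.3 − 51.4 = -8.1000.
CI: -8.1000 ± 4.0531 = (-12.15, -4.05).

(-12.15, -4.05)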